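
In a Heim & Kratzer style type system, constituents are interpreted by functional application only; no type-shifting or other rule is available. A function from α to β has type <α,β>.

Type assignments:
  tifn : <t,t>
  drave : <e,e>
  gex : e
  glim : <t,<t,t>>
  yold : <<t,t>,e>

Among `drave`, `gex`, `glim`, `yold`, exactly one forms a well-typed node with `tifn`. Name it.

drave : <e,e> — no; tifn wants t, and drave wants e.
gex : e — no; tifn wants t, and gex wants nothing (atomic).
glim : <t,<t,t>> — no; tifn wants t, and glim wants t.
yold — combines: yold : <<t,t>,e> takes tifn : <t,t> as argument, giving e.

yold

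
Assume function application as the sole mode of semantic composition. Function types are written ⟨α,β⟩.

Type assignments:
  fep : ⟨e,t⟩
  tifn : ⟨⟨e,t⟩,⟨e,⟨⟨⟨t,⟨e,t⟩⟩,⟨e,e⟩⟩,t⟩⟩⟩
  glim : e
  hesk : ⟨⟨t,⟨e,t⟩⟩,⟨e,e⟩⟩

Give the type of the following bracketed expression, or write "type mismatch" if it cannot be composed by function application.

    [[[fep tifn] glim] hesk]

t

[fep tifn]: tifn is ⟨⟨e,t⟩,⟨e,⟨⟨⟨t,⟨e,t⟩⟩,⟨e,e⟩⟩,t⟩⟩⟩, fep is ⟨e,t⟩; result ⟨e,⟨⟨⟨t,⟨e,t⟩⟩,⟨e,e⟩⟩,t⟩⟩.
[[fep tifn] glim]: [fep tifn] is ⟨e,⟨⟨⟨t,⟨e,t⟩⟩,⟨e,e⟩⟩,t⟩⟩, glim is e; result ⟨⟨⟨t,⟨e,t⟩⟩,⟨e,e⟩⟩,t⟩.
[[[fep tifn] glim] hesk]: [[fep tifn] glim] is ⟨⟨⟨t,⟨e,t⟩⟩,⟨e,e⟩⟩,t⟩, hesk is ⟨⟨t,⟨e,t⟩⟩,⟨e,e⟩⟩; result t.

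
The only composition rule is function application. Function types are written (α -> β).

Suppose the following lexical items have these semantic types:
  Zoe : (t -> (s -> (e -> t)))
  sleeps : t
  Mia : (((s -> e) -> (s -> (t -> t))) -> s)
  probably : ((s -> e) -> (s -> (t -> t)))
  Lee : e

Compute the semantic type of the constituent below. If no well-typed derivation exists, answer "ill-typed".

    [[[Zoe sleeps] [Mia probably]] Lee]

At [Zoe sleeps], Zoe : (t -> (s -> (e -> t))) takes sleeps : t, giving (s -> (e -> t)).
At [Mia probably], Mia : (((s -> e) -> (s -> (t -> t))) -> s) takes probably : ((s -> e) -> (s -> (t -> t))), giving s.
At [[Zoe sleeps] [Mia probably]], [Zoe sleeps] : (s -> (e -> t)) takes [Mia probably] : s, giving (e -> t).
At [[[Zoe sleeps] [Mia probably]] Lee], [[Zoe sleeps] [Mia probably]] : (e -> t) takes Lee : e, giving t.

t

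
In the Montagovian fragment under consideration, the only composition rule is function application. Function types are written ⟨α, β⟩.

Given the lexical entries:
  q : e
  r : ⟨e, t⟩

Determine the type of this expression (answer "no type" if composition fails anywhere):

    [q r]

[q r] — r of type ⟨e, t⟩ combines with q of type e: type t.

t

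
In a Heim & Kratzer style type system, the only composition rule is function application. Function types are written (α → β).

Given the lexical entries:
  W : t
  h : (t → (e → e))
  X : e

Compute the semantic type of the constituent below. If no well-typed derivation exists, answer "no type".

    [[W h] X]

e

[W h]: h is (t → (e → e)), W is t; result (e → e).
[[W h] X]: [W h] is (e → e), X is e; result e.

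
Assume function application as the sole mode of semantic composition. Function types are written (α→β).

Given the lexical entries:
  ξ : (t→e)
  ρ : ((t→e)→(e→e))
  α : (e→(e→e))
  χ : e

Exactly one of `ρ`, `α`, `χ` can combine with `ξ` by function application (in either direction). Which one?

ρ

ρ — combines: ρ : ((t→e)→(e→e)) takes ξ : (t→e) as argument, giving (e→e).
α : (e→(e→e)) — does not combine with ξ.
χ : e — does not combine with ξ.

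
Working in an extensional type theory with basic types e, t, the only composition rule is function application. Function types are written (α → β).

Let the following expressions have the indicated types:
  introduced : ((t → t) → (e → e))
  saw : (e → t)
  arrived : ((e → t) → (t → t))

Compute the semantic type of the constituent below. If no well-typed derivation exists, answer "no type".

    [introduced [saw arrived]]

(e → e)

[saw arrived]: arrived is ((e → t) → (t → t)), saw is (e → t); result (t → t).
[introduced [saw arrived]]: introduced is ((t → t) → (e → e)), [saw arrived] is (t → t); result (e → e).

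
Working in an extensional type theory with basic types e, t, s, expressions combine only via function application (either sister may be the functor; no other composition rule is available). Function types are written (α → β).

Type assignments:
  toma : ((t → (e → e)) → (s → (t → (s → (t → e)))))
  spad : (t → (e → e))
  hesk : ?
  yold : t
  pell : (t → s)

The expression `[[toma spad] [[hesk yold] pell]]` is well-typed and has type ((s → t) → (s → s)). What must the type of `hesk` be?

(t → ((t → s) → ((s → (t → (s → (t → e)))) → ((s → t) → (s → s)))))

[[toma spad] [[hesk yold] pell]] is required to be ((s → t) → (s → s)). [toma spad] : (s → (t → (s → (t → e)))) cannot yield ((s → t) → (s → s)) as functor, so [[hesk yold] pell] : ((s → (t → (s → (t → e)))) → ((s → t) → (s → s))).
[[hesk yold] pell] is required to be ((s → (t → (s → (t → e)))) → ((s → t) → (s → s))). pell : (t → s) cannot yield ((s → (t → (s → (t → e)))) → ((s → t) → (s → s))) as functor, so [hesk yold] : ((t → s) → ((s → (t → (s → (t → e)))) → ((s → t) → (s → s)))).
[hesk yold] is required to be ((t → s) → ((s → (t → (s → (t → e)))) → ((s → t) → (s → s)))). yold : t cannot yield ((t → s) → ((s → (t → (s → (t → e)))) → ((s → t) → (s → s)))) as functor, so hesk : (t → ((t → s) → ((s → (t → (s → (t → e)))) → ((s → t) → (s → s))))).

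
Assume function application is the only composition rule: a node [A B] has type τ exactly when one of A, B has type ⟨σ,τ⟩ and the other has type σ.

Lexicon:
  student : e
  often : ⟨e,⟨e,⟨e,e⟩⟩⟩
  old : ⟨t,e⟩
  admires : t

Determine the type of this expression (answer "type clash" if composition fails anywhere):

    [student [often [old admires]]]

⟨e,e⟩

At [old admires], old : ⟨t,e⟩ takes admires : t, giving e.
At [often [old admires]], often : ⟨e,⟨e,⟨e,e⟩⟩⟩ takes [old admires] : e, giving ⟨e,⟨e,e⟩⟩.
At [student [often [old admires]]], [often [old admires]] : ⟨e,⟨e,e⟩⟩ takes student : e, giving ⟨e,e⟩.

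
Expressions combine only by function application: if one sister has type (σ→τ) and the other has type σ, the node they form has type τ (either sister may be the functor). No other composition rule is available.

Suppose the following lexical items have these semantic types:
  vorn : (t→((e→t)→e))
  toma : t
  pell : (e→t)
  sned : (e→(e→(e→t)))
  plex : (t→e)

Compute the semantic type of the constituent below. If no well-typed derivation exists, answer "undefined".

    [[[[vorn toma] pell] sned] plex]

[vorn toma]: (t→((e→t)→e)) applied to t yields ((e→t)→e).
[[vorn toma] pell]: ((e→t)→e) applied to (e→t) yields e.
[[[vorn toma] pell] sned]: (e→(e→(e→t))) applied to e yields (e→(e→t)).
[[[[vorn toma] pell] sned] plex]: (e→(e→t)) with (t→e) — neither is a function whose domain matches the other; composition fails here.

undefined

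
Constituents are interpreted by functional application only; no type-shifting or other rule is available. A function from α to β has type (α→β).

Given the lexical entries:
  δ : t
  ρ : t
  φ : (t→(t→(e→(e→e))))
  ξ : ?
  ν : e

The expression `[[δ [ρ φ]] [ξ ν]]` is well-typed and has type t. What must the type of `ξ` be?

[[δ [ρ φ]] [ξ ν]] is required to be t. [δ [ρ φ]] : (e→(e→e)) cannot yield t as functor, so [ξ ν] : ((e→(e→e))→t).
[ξ ν] is required to be ((e→(e→e))→t). ν : e cannot yield ((e→(e→e))→t) as functor, so ξ : (e→((e→(e→e))→t)).

(e→((e→(e→e))→t))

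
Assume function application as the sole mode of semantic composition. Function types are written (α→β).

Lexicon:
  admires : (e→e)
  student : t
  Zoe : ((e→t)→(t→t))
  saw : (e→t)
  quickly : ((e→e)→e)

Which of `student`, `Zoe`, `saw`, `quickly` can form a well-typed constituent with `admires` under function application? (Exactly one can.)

student : t — does not combine with admires.
Zoe : ((e→t)→(t→t)) — does not combine with admires.
saw : (e→t) — does not combine with admires.
quickly — combines: quickly : ((e→e)→e) takes admires : (e→e) as argument, giving e.

quickly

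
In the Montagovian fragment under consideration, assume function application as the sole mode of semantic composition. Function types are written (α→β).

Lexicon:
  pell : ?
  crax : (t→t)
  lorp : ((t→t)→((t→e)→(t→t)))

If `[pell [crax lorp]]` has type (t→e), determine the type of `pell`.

(((t→e)→(t→t))→(t→e))

For [pell [crax lorp]] to have type (t→e) with [crax lorp] of type ((t→e)→(t→t)), pell must be the function: pell : (((t→e)→(t→t))→(t→e)).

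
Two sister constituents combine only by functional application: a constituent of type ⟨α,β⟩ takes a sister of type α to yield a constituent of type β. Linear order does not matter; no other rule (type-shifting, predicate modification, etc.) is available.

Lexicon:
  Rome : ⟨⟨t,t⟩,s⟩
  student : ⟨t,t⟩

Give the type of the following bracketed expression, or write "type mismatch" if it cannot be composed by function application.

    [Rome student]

s

[Rome student]: Rome is ⟨⟨t,t⟩,s⟩, student is ⟨t,t⟩; result s.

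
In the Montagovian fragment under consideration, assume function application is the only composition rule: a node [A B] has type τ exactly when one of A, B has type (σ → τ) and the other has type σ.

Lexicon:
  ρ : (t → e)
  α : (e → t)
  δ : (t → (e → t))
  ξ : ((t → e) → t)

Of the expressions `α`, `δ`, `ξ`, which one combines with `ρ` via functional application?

ξ

α : (e → t) — neither side's domain matches the other.
δ : (t → (e → t)) — neither side's domain matches the other.
ξ — combines: ξ : ((t → e) → t) takes ρ : (t → e) as argument, giving t.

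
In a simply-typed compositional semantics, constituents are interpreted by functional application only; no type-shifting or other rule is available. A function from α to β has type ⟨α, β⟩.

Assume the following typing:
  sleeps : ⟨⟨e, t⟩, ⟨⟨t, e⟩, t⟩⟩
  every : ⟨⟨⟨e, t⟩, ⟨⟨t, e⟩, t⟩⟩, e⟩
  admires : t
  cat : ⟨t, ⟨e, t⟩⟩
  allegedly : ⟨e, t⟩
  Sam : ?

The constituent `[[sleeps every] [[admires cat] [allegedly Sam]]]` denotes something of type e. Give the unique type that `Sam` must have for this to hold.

At [[sleeps every] [[admires cat] [allegedly Sam]]] (required: e): [sleeps every] is e, which is not a function with range e; hence [[admires cat] [allegedly Sam]] is the functor — type ⟨e, e⟩.
At [[admires cat] [allegedly Sam]] (required: ⟨e, e⟩): [admires cat] is ⟨e, t⟩, which is not a function with range ⟨e, e⟩; hence [allegedly Sam] is the functor — type ⟨⟨e, t⟩, ⟨e, e⟩⟩.
At [allegedly Sam] (required: ⟨⟨e, t⟩, ⟨e, e⟩⟩): allegedly is ⟨e, t⟩, which is not a function with range ⟨⟨e, t⟩, ⟨e, e⟩⟩; hence Sam is the functor — type ⟨⟨e, t⟩, ⟨⟨e, t⟩, ⟨e, e⟩⟩⟩.

⟨⟨e, t⟩, ⟨⟨e, t⟩, ⟨e, e⟩⟩⟩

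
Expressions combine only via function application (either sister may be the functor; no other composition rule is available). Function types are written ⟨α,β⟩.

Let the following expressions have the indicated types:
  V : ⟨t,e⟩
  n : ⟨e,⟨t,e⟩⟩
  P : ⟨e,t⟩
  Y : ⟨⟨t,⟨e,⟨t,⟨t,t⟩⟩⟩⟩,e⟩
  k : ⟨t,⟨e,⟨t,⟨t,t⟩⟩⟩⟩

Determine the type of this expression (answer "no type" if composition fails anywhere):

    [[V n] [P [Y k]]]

[V n]: ⟨t,e⟩ and ⟨e,⟨t,e⟩⟩ cannot combine by function application — type clash.

no type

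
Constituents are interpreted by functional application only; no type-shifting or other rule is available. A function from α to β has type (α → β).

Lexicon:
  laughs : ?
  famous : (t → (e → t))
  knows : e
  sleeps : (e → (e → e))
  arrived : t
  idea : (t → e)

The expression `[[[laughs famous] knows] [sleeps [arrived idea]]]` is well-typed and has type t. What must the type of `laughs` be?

((t → (e → t)) → (e → ((e → e) → t)))

[[[laughs famous] knows] [sleeps [arrived idea]]] is required to be t. [sleeps [arrived idea]] : (e → e) cannot yield t as functor, so [[laughs famous] knows] : ((e → e) → t).
[[laughs famous] knows] is required to be ((e → e) → t). knows : e cannot yield ((e → e) → t) as functor, so [laughs famous] : (e → ((e → e) → t)).
[laughs famous] is required to be (e → ((e → e) → t)). famous : (t → (e → t)) cannot yield (e → ((e → e) → t)) as functor, so laughs : ((t → (e → t)) → (e → ((e → e) → t))).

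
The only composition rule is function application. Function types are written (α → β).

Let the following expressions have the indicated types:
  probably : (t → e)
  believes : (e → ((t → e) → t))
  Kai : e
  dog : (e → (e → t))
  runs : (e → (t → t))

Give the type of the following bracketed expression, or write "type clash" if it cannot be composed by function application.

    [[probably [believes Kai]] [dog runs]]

type clash

[believes Kai]: believes is (e → ((t → e) → t)), Kai is e; result ((t → e) → t).
[probably [believes Kai]]: [believes Kai] is ((t → e) → t), probably is (t → e); result t.
[dog runs]: (e → (e → t)) with (e → (t → t)) — neither is a function whose domain matches the other; composition fails here.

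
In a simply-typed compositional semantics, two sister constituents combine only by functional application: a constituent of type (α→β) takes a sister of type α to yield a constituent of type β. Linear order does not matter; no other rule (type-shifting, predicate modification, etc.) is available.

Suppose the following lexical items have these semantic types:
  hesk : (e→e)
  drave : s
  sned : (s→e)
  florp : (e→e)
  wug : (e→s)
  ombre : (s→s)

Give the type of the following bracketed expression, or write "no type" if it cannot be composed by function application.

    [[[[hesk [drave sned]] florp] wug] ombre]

s

[drave sned]: (s→e) applied to s yields e.
[hesk [drave sned]]: (e→e) applied to e yields e.
[[hesk [drave sned]] florp]: (e→e) applied to e yields e.
[[[hesk [drave sned]] florp] wug]: (e→s) applied to e yields s.
[[[[hesk [drave sned]] florp] wug] ombre]: (s→s) applied to s yields s.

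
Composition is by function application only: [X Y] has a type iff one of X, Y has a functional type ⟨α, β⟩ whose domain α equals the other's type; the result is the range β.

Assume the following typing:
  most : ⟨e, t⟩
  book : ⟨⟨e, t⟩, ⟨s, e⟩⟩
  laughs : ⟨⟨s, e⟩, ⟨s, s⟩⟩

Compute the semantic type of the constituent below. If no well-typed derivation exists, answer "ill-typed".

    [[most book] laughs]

[most book]: functor book : ⟨⟨e, t⟩, ⟨s, e⟩⟩, argument most : ⟨e, t⟩; result ⟨s, e⟩.
[[most book] laughs]: functor laughs : ⟨⟨s, e⟩, ⟨s, s⟩⟩, argument [most book] : ⟨s, e⟩; result ⟨s, s⟩.

⟨s, s⟩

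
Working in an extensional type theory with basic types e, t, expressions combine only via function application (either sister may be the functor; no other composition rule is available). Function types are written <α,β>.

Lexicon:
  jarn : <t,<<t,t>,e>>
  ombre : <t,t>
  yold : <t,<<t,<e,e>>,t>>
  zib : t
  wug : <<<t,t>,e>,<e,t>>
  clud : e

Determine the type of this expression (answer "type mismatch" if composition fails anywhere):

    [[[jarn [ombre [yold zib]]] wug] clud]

type mismatch

[yold zib]: yold is <t,<<t,<e,e>>,t>>, zib is t; result <<t,<e,e>>,t>.
[ombre [yold zib]]: <t,t> with <<t,<e,e>>,t> — neither is a function whose domain matches the other; composition fails here.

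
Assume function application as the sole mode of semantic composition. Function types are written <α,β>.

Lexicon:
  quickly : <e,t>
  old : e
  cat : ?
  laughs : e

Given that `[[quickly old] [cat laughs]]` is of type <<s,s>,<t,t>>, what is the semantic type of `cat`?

[[quickly old] [cat laughs]] is required to be <<s,s>,<t,t>>. [quickly old] : t cannot yield <<s,s>,<t,t>> as functor, so [cat laughs] : <t,<<s,s>,<t,t>>>.
[cat laughs] is required to be <t,<<s,s>,<t,t>>>. laughs : e cannot yield <t,<<s,s>,<t,t>>> as functor, so cat : <e,<t,<<s,s>,<t,t>>>>.

<e,<t,<<s,s>,<t,t>>>>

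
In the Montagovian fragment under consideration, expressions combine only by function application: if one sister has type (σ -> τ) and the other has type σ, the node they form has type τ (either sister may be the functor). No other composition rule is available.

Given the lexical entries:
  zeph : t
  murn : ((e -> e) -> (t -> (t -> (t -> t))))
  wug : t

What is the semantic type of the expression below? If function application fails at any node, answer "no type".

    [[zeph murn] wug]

[zeph murn]: t and ((e -> e) -> (t -> (t -> (t -> t)))) cannot combine by function application — type clash.

no type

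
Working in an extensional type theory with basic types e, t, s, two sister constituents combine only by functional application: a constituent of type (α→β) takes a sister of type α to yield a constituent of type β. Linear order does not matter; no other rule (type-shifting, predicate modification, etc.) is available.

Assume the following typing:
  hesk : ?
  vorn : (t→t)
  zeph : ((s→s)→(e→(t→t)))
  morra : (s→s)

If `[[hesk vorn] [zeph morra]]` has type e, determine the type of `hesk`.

((t→t)→((e→(t→t))→e))

[[hesk vorn] [zeph morra]] is required to be e. [zeph morra] : (e→(t→t)) cannot yield e as functor, so [hesk vorn] : ((e→(t→t))→e).
[hesk vorn] is required to be ((e→(t→t))→e). vorn : (t→t) cannot yield ((e→(t→t))→e) as functor, so hesk : ((t→t)→((e→(t→t))→e)).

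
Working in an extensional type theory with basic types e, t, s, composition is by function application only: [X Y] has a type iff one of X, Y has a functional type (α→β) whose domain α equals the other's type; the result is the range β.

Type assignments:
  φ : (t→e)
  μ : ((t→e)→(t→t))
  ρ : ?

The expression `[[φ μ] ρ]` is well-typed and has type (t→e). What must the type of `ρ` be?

[[φ μ] ρ] is required to be (t→e). [φ μ] : (t→t) cannot yield (t→e) as functor, so ρ : ((t→t)→(t→e)).

((t→t)→(t→e))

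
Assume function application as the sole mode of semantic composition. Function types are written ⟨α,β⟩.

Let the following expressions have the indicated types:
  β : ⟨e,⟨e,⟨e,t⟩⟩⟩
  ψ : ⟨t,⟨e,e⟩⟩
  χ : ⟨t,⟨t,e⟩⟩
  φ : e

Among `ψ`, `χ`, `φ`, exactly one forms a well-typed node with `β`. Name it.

ψ : ⟨t,⟨e,e⟩⟩ — no; β wants e, and ψ wants t.
χ : ⟨t,⟨t,e⟩⟩ — no; β wants e, and χ wants t.
φ — combines: β : ⟨e,⟨e,⟨e,t⟩⟩⟩ takes φ : e as argument, giving ⟨e,⟨e,t⟩⟩.

φ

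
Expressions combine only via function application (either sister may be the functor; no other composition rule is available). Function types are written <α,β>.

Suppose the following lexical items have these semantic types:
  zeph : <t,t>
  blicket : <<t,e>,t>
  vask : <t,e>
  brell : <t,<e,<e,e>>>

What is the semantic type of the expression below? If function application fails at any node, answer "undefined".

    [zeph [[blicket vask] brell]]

[blicket vask]: functor blicket : <<t,e>,t>, argument vask : <t,e>; result t.
[[blicket vask] brell]: functor brell : <t,<e,<e,e>>>, argument [blicket vask] : t; result <e,<e,e>>.
[zeph [[blicket vask] brell]]: <t,t> and <e,<e,e>> cannot combine by function application — type clash.

undefined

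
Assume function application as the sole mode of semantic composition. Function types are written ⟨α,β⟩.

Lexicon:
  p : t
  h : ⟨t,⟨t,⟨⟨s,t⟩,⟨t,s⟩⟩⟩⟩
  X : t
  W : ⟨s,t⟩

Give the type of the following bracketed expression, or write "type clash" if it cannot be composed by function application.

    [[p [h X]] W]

⟨t,s⟩

[h X]: functor h : ⟨t,⟨t,⟨⟨s,t⟩,⟨t,s⟩⟩⟩⟩, argument X : t; result ⟨t,⟨⟨s,t⟩,⟨t,s⟩⟩⟩.
[p [h X]]: functor [h X] : ⟨t,⟨⟨s,t⟩,⟨t,s⟩⟩⟩, argument p : t; result ⟨⟨s,t⟩,⟨t,s⟩⟩.
[[p [h X]] W]: functor [p [h X]] : ⟨⟨s,t⟩,⟨t,s⟩⟩, argument W : ⟨s,t⟩; result ⟨t,s⟩.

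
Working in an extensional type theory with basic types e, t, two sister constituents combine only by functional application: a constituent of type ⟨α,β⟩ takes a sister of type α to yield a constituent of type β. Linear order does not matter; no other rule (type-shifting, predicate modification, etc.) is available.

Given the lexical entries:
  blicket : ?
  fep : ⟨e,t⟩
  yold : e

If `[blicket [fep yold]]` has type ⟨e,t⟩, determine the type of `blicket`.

[blicket [fep yold]] must have type ⟨e,t⟩. The sister [fep yold] has type t; that is not a function onto ⟨e,t⟩, so blicket must be the functor, of type ⟨t,⟨e,t⟩⟩.

⟨t,⟨e,t⟩⟩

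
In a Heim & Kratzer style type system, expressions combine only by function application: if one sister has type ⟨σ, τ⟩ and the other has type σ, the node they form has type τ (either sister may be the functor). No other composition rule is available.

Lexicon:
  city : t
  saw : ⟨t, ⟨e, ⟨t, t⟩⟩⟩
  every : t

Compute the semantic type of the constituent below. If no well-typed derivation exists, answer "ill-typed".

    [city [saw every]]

[saw every]: ⟨t, ⟨e, ⟨t, t⟩⟩⟩ applied to t yields ⟨e, ⟨t, t⟩⟩.
At [city [saw every]]: neither t nor ⟨e, ⟨t, t⟩⟩ can take the other as argument; the node is ill-typed.

ill-typed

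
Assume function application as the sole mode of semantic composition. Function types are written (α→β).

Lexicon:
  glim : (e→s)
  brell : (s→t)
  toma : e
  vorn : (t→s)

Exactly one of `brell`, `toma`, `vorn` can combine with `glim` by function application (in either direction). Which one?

brell : (s→t) — no; glim wants e, and brell wants s.
toma — combines: glim : (e→s) takes toma : e as argument, giving s.
vorn : (t→s) — no; glim wants e, and vorn wants t.

toma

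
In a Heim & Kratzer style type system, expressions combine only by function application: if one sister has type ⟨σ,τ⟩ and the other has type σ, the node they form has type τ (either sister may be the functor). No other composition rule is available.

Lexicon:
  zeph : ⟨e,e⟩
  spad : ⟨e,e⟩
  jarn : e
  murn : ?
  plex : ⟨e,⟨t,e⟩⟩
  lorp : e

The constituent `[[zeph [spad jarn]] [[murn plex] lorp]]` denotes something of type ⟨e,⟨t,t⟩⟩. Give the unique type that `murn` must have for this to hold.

[[zeph [spad jarn]] [[murn plex] lorp]] is required to be ⟨e,⟨t,t⟩⟩. [zeph [spad jarn]] : e cannot yield ⟨e,⟨t,t⟩⟩ as functor, so [[murn plex] lorp] : ⟨e,⟨e,⟨t,t⟩⟩⟩.
[[murn plex] lorp] is required to be ⟨e,⟨e,⟨t,t⟩⟩⟩. lorp : e cannot yield ⟨e,⟨e,⟨t,t⟩⟩⟩ as functor, so [murn plex] : ⟨e,⟨e,⟨e,⟨t,t⟩⟩⟩⟩.
[murn plex] is required to be ⟨e,⟨e,⟨e,⟨t,t⟩⟩⟩⟩. plex : ⟨e,⟨t,e⟩⟩ cannot yield ⟨e,⟨e,⟨e,⟨t,t⟩⟩⟩⟩ as functor, so murn : ⟨⟨e,⟨t,e⟩⟩,⟨e,⟨e,⟨e,⟨t,t⟩⟩⟩⟩⟩.

⟨⟨e,⟨t,e⟩⟩,⟨e,⟨e,⟨e,⟨t,t⟩⟩⟩⟩⟩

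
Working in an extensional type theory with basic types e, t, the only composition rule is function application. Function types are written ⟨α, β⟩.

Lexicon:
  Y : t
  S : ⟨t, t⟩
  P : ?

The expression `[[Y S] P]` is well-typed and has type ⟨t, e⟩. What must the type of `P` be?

⟨t, ⟨t, e⟩⟩

At [[Y S] P] (required: ⟨t, e⟩): [Y S] is t, which is not a function with range ⟨t, e⟩; hence P is the functor — type ⟨t, ⟨t, e⟩⟩.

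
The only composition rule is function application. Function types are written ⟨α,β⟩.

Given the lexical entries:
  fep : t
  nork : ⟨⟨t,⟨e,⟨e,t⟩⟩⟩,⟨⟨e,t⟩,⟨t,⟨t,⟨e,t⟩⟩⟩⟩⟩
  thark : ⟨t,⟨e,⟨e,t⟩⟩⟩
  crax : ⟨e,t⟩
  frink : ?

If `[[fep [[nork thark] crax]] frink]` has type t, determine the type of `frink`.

[[fep [[nork thark] crax]] frink] must have type t. The sister [fep [[nork thark] crax]] has type ⟨t,⟨e,t⟩⟩; that is not a function onto t, so frink must be the functor, of type ⟨⟨t,⟨e,t⟩⟩,t⟩.

⟨⟨t,⟨e,t⟩⟩,t⟩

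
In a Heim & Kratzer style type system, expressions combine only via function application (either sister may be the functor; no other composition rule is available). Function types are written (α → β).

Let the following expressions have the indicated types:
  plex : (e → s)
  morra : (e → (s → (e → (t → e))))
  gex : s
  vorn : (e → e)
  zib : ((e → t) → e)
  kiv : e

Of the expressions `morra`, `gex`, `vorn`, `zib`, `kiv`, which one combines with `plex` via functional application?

morra : (e → (s → (e → (t → e)))) — no; plex wants e, and morra wants e.
gex : s — no; plex wants e, and gex wants nothing (atomic).
vorn : (e → e) — no; plex wants e, and vorn wants e.
zib : ((e → t) → e) — no; plex wants e, and zib wants (e → t).
kiv — combines: plex : (e → s) takes kiv : e as argument, giving s.

kiv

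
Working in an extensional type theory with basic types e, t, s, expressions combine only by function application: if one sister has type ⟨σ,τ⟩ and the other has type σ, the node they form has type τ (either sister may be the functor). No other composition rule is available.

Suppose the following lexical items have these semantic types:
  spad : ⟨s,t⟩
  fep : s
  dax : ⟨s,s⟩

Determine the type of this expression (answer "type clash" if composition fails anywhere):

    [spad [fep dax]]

t

[fep dax]: dax is ⟨s,s⟩, fep is s; result s.
[spad [fep dax]]: spad is ⟨s,t⟩, [fep dax] is s; result t.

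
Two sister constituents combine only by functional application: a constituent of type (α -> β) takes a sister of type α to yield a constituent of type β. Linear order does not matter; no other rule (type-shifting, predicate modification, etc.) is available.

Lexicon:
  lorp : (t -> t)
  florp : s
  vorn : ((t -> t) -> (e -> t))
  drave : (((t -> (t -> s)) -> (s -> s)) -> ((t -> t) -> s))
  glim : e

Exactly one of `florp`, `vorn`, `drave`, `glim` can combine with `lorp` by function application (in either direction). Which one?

florp : s — neither side's domain matches the other.
vorn — combines: vorn : ((t -> t) -> (e -> t)) takes lorp : (t -> t) as argument, giving (e -> t).
drave : (((t -> (t -> s)) -> (s -> s)) -> ((t -> t) -> s)) — neither side's domain matches the other.
glim : e — neither side's domain matches the other.

vorn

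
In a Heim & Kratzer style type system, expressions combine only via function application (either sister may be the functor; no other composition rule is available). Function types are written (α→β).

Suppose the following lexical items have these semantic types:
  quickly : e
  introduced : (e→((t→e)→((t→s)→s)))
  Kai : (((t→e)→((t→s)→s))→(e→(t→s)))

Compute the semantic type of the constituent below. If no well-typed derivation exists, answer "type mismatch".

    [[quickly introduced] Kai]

[quickly introduced]: introduced is (e→((t→e)→((t→s)→s))), quickly is e; result ((t→e)→((t→s)→s)).
[[quickly introduced] Kai]: Kai is (((t→e)→((t→s)→s))→(e→(t→s))), [quickly introduced] is ((t→e)→((t→s)→s)); result (e→(t→s)).

(e→(t→s))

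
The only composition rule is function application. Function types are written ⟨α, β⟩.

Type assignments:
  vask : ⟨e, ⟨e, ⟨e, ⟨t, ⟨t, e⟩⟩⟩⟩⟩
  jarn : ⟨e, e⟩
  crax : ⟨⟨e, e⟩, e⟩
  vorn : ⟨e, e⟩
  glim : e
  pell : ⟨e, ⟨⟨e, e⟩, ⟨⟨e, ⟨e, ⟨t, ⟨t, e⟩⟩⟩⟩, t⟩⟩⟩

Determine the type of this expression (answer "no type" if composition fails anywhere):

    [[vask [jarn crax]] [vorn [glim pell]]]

t

[jarn crax]: ⟨⟨e, e⟩, e⟩ applied to ⟨e, e⟩ yields e.
[vask [jarn crax]]: ⟨e, ⟨e, ⟨e, ⟨t, ⟨t, e⟩⟩⟩⟩⟩ applied to e yields ⟨e, ⟨e, ⟨t, ⟨t, e⟩⟩⟩⟩.
[glim pell]: ⟨e, ⟨⟨e, e⟩, ⟨⟨e, ⟨e, ⟨t, ⟨t, e⟩⟩⟩⟩, t⟩⟩⟩ applied to e yields ⟨⟨e, e⟩, ⟨⟨e, ⟨e, ⟨t, ⟨t, e⟩⟩⟩⟩, t⟩⟩.
[vorn [glim pell]]: ⟨⟨e, e⟩, ⟨⟨e, ⟨e, ⟨t, ⟨t, e⟩⟩⟩⟩, t⟩⟩ applied to ⟨e, e⟩ yields ⟨⟨e, ⟨e, ⟨t, ⟨t, e⟩⟩⟩⟩, t⟩.
[[vask [jarn crax]] [vorn [glim pell]]]: ⟨⟨e, ⟨e, ⟨t, ⟨t, e⟩⟩⟩⟩, t⟩ applied to ⟨e, ⟨e, ⟨t, ⟨t, e⟩⟩⟩⟩ yields t.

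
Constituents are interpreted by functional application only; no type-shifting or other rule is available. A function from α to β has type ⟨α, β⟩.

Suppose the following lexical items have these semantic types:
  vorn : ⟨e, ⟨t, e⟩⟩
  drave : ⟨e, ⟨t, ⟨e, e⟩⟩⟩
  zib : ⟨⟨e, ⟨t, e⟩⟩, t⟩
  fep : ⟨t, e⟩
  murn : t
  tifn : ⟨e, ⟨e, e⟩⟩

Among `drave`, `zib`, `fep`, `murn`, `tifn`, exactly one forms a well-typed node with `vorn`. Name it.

zib

drave : ⟨e, ⟨t, ⟨e, e⟩⟩⟩ — no; vorn wants e, and drave wants e.
zib — combines: zib : ⟨⟨e, ⟨t, e⟩⟩, t⟩ takes vorn : ⟨e, ⟨t, e⟩⟩ as argument, giving t.
fep : ⟨t, e⟩ — no; vorn wants e, and fep wants t.
murn : t — no; vorn wants e, and murn wants nothing (atomic).
tifn : ⟨e, ⟨e, e⟩⟩ — no; vorn wants e, and tifn wants e.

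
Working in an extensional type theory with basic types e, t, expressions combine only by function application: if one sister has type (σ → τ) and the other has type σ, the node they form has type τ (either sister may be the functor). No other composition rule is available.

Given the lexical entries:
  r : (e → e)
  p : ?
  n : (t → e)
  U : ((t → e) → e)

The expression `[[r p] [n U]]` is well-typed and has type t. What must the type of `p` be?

((e → e) → (e → t))

For [[r p] [n U]] to have type t with [n U] of type e, [r p] must be the function: [r p] : (e → t).
For [r p] to have type (e → t) with r of type (e → e), p must be the function: p : ((e → e) → (e → t)).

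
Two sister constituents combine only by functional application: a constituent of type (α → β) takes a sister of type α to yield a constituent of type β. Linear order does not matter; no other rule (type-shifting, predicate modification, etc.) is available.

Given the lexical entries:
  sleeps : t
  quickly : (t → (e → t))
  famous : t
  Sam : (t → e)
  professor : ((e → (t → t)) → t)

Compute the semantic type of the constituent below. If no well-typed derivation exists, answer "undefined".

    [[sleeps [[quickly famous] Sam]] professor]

[quickly famous]: quickly is (t → (e → t)), famous is t; result (e → t).
[[quickly famous] Sam]: (e → t) with (t → e) — neither is a function whose domain matches the other; composition fails here.

undefined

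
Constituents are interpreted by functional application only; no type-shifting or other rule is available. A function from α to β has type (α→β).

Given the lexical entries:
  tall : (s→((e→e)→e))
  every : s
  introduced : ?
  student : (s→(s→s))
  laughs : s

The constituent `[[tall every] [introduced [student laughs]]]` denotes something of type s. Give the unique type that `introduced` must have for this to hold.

((s→s)→(((e→e)→e)→s))

At [[tall every] [introduced [student laughs]]] (required: s): [tall every] is ((e→e)→e), which is not a function with range s; hence [introduced [student laughs]] is the functor — type (((e→e)→e)→s).
At [introduced [student laughs]] (required: (((e→e)→e)→s)): [student laughs] is (s→s), which is not a function with range (((e→e)→e)→s); hence introduced is the functor — type ((s→s)→(((e→e)→e)→s)).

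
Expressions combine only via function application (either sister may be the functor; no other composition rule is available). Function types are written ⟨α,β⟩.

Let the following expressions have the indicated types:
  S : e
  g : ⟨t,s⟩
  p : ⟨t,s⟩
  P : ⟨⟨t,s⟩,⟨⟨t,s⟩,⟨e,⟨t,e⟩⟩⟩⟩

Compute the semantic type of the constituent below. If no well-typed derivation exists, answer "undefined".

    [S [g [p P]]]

⟨t,e⟩

[p P]: P is ⟨⟨t,s⟩,⟨⟨t,s⟩,⟨e,⟨t,e⟩⟩⟩⟩, p is ⟨t,s⟩; result ⟨⟨t,s⟩,⟨e,⟨t,e⟩⟩⟩.
[g [p P]]: [p P] is ⟨⟨t,s⟩,⟨e,⟨t,e⟩⟩⟩, g is ⟨t,s⟩; result ⟨e,⟨t,e⟩⟩.
[S [g [p P]]]: [g [p P]] is ⟨e,⟨t,e⟩⟩, S is e; result ⟨t,e⟩.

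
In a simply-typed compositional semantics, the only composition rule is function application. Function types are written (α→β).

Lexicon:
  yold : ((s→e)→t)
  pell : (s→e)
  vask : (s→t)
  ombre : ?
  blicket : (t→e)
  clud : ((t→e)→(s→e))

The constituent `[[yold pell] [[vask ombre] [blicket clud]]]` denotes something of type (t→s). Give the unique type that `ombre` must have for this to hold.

((s→t)→((s→e)→(t→(t→s))))

At [[yold pell] [[vask ombre] [blicket clud]]] (required: (t→s)): [yold pell] is t, which is not a function with range (t→s); hence [[vask ombre] [blicket clud]] is the functor — type (t→(t→s)).
At [[vask ombre] [blicket clud]] (required: (t→(t→s))): [blicket clud] is (s→e), which is not a function with range (t→(t→s)); hence [vask ombre] is the functor — type ((s→e)→(t→(t→s))).
At [vask ombre] (required: ((s→e)→(t→(t→s)))): vask is (s→t), which is not a function with range ((s→e)→(t→(t→s))); hence ombre is the functor — type ((s→t)→((s→e)→(t→(t→s)))).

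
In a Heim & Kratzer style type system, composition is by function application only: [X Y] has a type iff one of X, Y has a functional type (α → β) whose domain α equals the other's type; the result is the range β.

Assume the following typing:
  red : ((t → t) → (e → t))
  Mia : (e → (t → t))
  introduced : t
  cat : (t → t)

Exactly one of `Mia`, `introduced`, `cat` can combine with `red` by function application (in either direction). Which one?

Mia : (e → (t → t)) — does not combine with red.
introduced : t — does not combine with red.
cat — combines: red : ((t → t) → (e → t)) takes cat : (t → t) as argument, giving (e → t).

cat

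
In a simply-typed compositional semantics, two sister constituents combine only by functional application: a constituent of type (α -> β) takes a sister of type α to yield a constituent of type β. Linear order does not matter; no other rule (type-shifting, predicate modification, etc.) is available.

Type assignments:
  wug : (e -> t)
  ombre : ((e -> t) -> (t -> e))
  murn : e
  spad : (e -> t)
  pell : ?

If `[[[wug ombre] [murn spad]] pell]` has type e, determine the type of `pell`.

(e -> e)

At [[[wug ombre] [murn spad]] pell] (required: e): [[wug ombre] [murn spad]] is e, which is not a function with range e; hence pell is the functor — type (e -> e).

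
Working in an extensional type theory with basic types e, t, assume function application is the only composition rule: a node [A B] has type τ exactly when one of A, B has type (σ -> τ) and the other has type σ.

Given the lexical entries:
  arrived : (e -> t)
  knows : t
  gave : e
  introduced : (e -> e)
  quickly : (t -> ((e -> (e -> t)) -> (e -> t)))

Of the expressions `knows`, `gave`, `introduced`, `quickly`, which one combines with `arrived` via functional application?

gave

knows : t — arrived needs e; knows needs nothing (atomic); neither fits.
gave — combines: arrived : (e -> t) takes gave : e as argument, giving t.
introduced : (e -> e) — arrived needs e; introduced needs e; neither fits.
quickly : (t -> ((e -> (e -> t)) -> (e -> t))) — arrived needs e; quickly needs t; neither fits.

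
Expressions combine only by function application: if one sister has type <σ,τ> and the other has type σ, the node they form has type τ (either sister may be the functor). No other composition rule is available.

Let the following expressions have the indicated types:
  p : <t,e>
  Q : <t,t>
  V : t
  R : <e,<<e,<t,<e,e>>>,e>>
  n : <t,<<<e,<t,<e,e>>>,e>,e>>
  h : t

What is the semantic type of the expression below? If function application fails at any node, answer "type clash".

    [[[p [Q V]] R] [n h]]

[Q V]: <t,t> applied to t yields t.
[p [Q V]]: <t,e> applied to t yields e.
[[p [Q V]] R]: <e,<<e,<t,<e,e>>>,e>> applied to e yields <<e,<t,<e,e>>>,e>.
[n h]: <t,<<<e,<t,<e,e>>>,e>,e>> applied to t yields <<<e,<t,<e,e>>>,e>,e>.
[[[p [Q V]] R] [n h]]: <<<e,<t,<e,e>>>,e>,e> applied to <<e,<t,<e,e>>>,e> yields e.

e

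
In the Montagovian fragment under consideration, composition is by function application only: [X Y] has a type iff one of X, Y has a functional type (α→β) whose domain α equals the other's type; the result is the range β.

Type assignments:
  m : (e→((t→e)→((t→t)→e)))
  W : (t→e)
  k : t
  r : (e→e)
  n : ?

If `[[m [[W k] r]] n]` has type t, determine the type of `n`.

[[m [[W k] r]] n] is required to be t. [m [[W k] r]] : ((t→e)→((t→t)→e)) cannot yield t as functor, so n : (((t→e)→((t→t)→e))→t).

(((t→e)→((t→t)→e))→t)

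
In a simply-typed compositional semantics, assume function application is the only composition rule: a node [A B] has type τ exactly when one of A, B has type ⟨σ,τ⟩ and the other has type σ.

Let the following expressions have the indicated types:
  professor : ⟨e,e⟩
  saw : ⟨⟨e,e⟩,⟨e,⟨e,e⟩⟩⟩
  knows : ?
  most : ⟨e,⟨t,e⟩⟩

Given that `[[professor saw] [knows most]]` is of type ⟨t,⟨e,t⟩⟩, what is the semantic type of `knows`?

⟨⟨e,⟨t,e⟩⟩,⟨⟨e,⟨e,e⟩⟩,⟨t,⟨e,t⟩⟩⟩⟩

For [[professor saw] [knows most]] to have type ⟨t,⟨e,t⟩⟩ with [professor saw] of type ⟨e,⟨e,e⟩⟩, [knows most] must be the function: [knows most] : ⟨⟨e,⟨e,e⟩⟩,⟨t,⟨e,t⟩⟩⟩.
For [knows most] to have type ⟨⟨e,⟨e,e⟩⟩,⟨t,⟨e,t⟩⟩⟩ with most of type ⟨e,⟨t,e⟩⟩, knows must be the function: knows : ⟨⟨e,⟨t,e⟩⟩,⟨⟨e,⟨e,e⟩⟩,⟨t,⟨e,t⟩⟩⟩⟩.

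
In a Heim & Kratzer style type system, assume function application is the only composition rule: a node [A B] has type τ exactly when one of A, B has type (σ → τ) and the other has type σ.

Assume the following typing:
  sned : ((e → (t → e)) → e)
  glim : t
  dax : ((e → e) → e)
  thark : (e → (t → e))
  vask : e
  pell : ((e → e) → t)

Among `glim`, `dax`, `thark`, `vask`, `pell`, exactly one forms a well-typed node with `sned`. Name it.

glim : t — neither side's domain matches the other.
dax : ((e → e) → e) — neither side's domain matches the other.
thark — combines: sned : ((e → (t → e)) → e) takes thark : (e → (t → e)) as argument, giving e.
vask : e — neither side's domain matches the other.
pell : ((e → e) → t) — neither side's domain matches the other.

thark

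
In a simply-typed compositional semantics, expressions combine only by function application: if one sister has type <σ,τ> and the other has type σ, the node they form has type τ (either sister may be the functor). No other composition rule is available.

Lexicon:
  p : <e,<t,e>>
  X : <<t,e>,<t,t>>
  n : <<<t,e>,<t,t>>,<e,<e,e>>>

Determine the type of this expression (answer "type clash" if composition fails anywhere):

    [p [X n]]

type clash

[X n]: <<<t,e>,<t,t>>,<e,<e,e>>> applied to <<t,e>,<t,t>> yields <e,<e,e>>.
At [p [X n]]: neither <e,<t,e>> nor <e,<e,e>> can take the other as argument; the node is ill-typed.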